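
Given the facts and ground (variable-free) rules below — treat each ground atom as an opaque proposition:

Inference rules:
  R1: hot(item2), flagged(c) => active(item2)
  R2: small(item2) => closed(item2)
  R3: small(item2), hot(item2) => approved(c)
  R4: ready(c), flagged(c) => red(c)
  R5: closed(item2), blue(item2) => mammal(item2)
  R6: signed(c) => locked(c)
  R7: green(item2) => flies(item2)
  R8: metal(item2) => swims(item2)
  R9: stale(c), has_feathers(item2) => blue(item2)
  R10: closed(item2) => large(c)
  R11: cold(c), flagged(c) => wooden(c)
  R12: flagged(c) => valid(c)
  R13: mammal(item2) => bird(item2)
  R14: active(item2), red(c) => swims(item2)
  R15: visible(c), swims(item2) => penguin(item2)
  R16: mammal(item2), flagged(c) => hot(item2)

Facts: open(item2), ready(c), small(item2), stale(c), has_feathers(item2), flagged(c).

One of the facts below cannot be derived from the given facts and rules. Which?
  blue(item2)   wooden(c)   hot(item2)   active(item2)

wooden(c)

Round 1 fires R2, R4, R9, R12, giving closed(item2), red(c), blue(item2), valid(c).
Round 2 fires R5, R10, giving mammal(item2), large(c).
Round 3 fires R13, R16, giving bird(item2), hot(item2).
Round 4 fires R1, R3, giving active(item2), approved(c).
Round 5 fires R14, giving swims(item2).
Derived: hot(item2) (round 3), blue(item2) (round 1), active(item2) (round 4). wooden(c) never appears in any round.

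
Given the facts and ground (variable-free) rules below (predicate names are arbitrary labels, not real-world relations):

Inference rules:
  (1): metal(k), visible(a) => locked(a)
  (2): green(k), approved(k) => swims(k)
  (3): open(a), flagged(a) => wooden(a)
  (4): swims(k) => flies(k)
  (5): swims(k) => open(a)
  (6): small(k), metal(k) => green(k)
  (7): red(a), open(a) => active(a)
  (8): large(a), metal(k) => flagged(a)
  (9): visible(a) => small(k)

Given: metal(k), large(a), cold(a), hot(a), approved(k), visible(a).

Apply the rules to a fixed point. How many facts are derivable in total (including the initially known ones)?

14

[1] (1) [metal(k), visible(a) => locked(a)]; (8) [large(a), metal(k) => flagged(a)]; (9) [visible(a) => small(k)]. ⇒ new: locked(a), flagged(a), small(k).
[2] (6) [small(k), metal(k) => green(k)]. ⇒ new: green(k).
[3] (2) [green(k), approved(k) => swims(k)]. ⇒ new: swims(k).
[4] (4) [swims(k) => flies(k)]; (5) [swims(k) => open(a)]. ⇒ new: flies(k), open(a).
[5] (3) [open(a), flagged(a) => wooden(a)]. ⇒ new: wooden(a).
Closure: {approved(k), cold(a), flagged(a), flies(k), green(k), hot(a), large(a), locked(a), metal(k), open(a), small(k), swims(k), visible(a), wooden(a)} — 14 facts.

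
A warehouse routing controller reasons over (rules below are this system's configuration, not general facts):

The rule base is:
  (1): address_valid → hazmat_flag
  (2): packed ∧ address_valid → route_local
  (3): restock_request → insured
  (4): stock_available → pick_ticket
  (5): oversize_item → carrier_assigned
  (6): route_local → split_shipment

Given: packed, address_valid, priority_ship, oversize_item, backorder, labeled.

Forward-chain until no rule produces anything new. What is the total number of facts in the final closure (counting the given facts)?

10

Round 1 fires (1), (2), (5), giving hazmat_flag, route_local, carrier_assigned.
Round 2 fires (6), giving split_shipment.
Closure: {address_valid, backorder, carrier_assigned, hazmat_flag, labeled, oversize_item, packed, priority_ship, route_local, split_shipment} — 10 facts.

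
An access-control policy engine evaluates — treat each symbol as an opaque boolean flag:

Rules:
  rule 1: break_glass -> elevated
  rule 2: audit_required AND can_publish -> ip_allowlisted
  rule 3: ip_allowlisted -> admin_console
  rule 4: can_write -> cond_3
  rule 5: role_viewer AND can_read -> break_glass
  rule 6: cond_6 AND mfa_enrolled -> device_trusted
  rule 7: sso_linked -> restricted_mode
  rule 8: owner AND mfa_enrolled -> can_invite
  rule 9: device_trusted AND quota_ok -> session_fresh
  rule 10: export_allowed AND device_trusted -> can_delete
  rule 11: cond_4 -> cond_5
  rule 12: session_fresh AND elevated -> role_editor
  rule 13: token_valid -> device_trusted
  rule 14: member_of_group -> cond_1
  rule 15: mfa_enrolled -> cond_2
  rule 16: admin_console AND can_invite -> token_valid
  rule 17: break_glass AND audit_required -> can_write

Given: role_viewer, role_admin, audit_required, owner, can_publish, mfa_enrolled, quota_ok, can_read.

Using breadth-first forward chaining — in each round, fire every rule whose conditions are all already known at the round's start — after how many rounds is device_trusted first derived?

4

Round 1: rule 2 [audit_required AND can_publish -> ip_allowlisted]; rule 5 [role_viewer AND can_read -> break_glass]; rule 8 [owner AND mfa_enrolled -> can_invite]; rule 15 [mfa_enrolled -> cond_2]. Adds ip_allowlisted, break_glass, can_invite, cond_2.
Round 2: rule 1 [break_glass -> elevated]; rule 3 [ip_allowlisted -> admin_console]; rule 17 [break_glass AND audit_required -> can_write]. Adds elevated, admin_console, can_write.
Round 3: rule 4 [can_write -> cond_3]; rule 16 [admin_console AND can_invite -> token_valid]. Adds cond_3, token_valid.
Round 4: rule 13 [token_valid -> device_trusted]. Adds device_trusted.
device_trusted first appears in round 4.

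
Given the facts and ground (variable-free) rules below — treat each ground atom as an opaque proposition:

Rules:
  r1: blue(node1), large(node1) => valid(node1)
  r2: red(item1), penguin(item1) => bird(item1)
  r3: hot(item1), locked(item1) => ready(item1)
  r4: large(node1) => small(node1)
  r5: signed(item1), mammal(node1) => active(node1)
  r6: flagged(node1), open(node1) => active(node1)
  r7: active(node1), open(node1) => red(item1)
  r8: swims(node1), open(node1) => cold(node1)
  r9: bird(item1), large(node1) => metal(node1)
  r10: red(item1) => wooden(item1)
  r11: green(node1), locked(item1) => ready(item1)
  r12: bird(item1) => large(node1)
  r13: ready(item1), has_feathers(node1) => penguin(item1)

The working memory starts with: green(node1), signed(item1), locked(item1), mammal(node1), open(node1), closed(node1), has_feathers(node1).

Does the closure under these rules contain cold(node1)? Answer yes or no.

Round 1: r5 [signed(item1), mammal(node1) => active(node1)]; r11 [green(node1), locked(item1) => ready(item1)]. New: active(node1), ready(item1).
Round 2: r7 [active(node1), open(node1) => red(item1)]; r13 [ready(item1), has_feathers(node1) => penguin(item1)]. New: red(item1), penguin(item1).
Round 3: r2 [red(item1), penguin(item1) => bird(item1)]; r10 [red(item1) => wooden(item1)]. New: bird(item1), wooden(item1).
Round 4: r12 [bird(item1) => large(node1)]. New: large(node1).
Round 5: r4 [large(node1) => small(node1)]; r9 [bird(item1), large(node1) => metal(node1)]. New: small(node1), metal(node1).
Fixed point reached. cold(node1) is concluded only by r8; r8 needs swims(node1) (never derived).

no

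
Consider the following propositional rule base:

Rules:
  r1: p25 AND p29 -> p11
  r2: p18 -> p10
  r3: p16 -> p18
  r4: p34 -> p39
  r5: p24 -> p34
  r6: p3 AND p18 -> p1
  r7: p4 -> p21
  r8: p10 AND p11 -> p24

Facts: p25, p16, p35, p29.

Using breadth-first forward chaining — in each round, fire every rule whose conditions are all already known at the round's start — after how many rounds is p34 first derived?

Round 1: r1 [p25 AND p29 -> p11]; r3 [p16 -> p18]. Adds p11, p18.
Round 2: r2 [p18 -> p10]. Adds p10.
Round 3: r8 [p10 AND p11 -> p24]. Adds p24.
Round 4: r5 [p24 -> p34]. Adds p34.
p34 first appears in round 4.

4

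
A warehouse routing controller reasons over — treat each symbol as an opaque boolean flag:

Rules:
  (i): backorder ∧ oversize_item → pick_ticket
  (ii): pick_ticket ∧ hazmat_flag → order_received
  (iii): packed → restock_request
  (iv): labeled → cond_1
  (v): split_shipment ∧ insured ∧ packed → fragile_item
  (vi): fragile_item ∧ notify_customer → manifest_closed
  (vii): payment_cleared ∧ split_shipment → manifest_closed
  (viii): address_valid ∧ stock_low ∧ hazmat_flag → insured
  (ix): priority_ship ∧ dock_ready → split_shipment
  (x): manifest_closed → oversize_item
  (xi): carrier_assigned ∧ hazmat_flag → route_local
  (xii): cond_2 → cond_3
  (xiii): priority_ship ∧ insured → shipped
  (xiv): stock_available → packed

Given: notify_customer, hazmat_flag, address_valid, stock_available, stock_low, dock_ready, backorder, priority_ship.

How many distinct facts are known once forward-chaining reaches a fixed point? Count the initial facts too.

[1] (viii) [address_valid ∧ stock_low ∧ hazmat_flag → insured]; (ix) [priority_ship ∧ dock_ready → split_shipment]; (xiv) [stock_available → packed]. ⇒ new: insured, split_shipment, packed.
[2] (iii) [packed → restock_request]; (v) [split_shipment ∧ insured ∧ packed → fragile_item]; (xiii) [priority_ship ∧ insured → shipped]. ⇒ new: restock_request, fragile_item, shipped.
[3] (vi) [fragile_item ∧ notify_customer → manifest_closed]. ⇒ new: manifest_closed.
[4] (x) [manifest_closed → oversize_item]. ⇒ new: oversize_item.
[5] (i) [backorder ∧ oversize_item → pick_ticket]. ⇒ new: pick_ticket.
[6] (ii) [pick_ticket ∧ hazmat_flag → order_received]. ⇒ new: order_received.
Closure: {address_valid, backorder, dock_ready, fragile_item, hazmat_flag, insured, manifest_closed, notify_customer, order_received, oversize_item, packed, pick_ticket, priority_ship, restock_request, shipped, split_shipment, stock_available, stock_low} — 18 facts.

18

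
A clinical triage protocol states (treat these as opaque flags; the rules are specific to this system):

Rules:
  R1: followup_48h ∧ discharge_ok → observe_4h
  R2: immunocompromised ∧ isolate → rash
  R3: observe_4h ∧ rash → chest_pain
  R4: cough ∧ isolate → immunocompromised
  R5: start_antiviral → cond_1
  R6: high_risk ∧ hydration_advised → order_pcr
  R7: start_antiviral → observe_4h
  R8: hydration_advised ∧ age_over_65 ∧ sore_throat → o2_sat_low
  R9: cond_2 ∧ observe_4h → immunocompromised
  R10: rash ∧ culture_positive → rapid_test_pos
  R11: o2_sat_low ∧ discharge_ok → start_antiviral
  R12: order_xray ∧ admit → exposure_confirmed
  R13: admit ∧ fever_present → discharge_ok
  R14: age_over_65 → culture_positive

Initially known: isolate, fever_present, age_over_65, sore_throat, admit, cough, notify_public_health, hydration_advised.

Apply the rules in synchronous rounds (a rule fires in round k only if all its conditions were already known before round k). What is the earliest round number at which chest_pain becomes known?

4

[1] R4 [cough ∧ isolate → immunocompromised]; R8 [hydration_advised ∧ age_over_65 ∧ sore_throat → o2_sat_low]; R13 [admit ∧ fever_present → discharge_ok]; R14 [age_over_65 → culture_positive]. ⇒ new: immunocompromised, o2_sat_low, discharge_ok, culture_positive.
[2] R2 [immunocompromised ∧ isolate → rash]; R11 [o2_sat_low ∧ discharge_ok → start_antiviral]. ⇒ new: rash, start_antiviral.
[3] R5 [start_antiviral → cond_1]; R7 [start_antiviral → observe_4h]; R10 [rash ∧ culture_positive → rapid_test_pos]. ⇒ new: cond_1, observe_4h, rapid_test_pos.
[4] R3 [observe_4h ∧ rash → chest_pain]. ⇒ new: chest_pain.
chest_pain first appears in round 4.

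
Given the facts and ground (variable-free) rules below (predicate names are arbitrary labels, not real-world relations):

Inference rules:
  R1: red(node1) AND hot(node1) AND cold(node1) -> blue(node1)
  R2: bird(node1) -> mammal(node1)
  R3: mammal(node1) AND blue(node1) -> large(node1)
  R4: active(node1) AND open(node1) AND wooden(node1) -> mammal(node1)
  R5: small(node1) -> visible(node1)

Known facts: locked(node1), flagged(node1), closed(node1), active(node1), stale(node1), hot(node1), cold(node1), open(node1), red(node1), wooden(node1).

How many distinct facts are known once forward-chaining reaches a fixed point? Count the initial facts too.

Round 1: R1 [red(node1) AND hot(node1) AND cold(node1) -> blue(node1)]; R4 [active(node1) AND open(node1) AND wooden(node1) -> mammal(node1)]. New: blue(node1), mammal(node1).
Round 2: R3 [mammal(node1) AND blue(node1) -> large(node1)]. New: large(node1).
Closure: {active(node1), blue(node1), closed(node1), cold(node1), flagged(node1), hot(node1), large(node1), locked(node1), mammal(node1), open(node1), red(node1), stale(node1), wooden(node1)} — 13 facts.

13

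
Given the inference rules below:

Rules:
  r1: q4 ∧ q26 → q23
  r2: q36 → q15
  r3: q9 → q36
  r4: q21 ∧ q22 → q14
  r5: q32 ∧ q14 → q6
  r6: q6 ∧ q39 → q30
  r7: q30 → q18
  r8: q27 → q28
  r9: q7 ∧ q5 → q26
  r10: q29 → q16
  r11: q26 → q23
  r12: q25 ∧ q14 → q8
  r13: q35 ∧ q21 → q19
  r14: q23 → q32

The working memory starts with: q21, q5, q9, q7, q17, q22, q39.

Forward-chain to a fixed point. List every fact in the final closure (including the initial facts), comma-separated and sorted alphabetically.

Round 1 fires r3, r4, r9, giving q36, q14, q26.
Round 2 fires r2, r11, giving q15, q23.
Round 3 fires r14, giving q32.
Round 4 fires r5, giving q6.
Round 5 fires r6, giving q30.
Round 6 fires r7, giving q18.

q14, q15, q17, q18, q21, q22, q23, q26, q30, q32, q36, q39, q5, q6, q7, q9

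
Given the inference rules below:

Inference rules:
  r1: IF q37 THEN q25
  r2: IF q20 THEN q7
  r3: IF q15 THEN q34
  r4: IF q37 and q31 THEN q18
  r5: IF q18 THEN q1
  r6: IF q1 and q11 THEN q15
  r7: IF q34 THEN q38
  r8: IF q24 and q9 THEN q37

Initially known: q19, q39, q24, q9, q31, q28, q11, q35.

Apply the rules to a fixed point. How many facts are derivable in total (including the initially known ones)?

15

Round 1 — r8, derive q37.
Round 2 — r1, r4, derive q25, q18.
Round 3 — r5, derive q1.
Round 4 — r6, derive q15.
Round 5 — r3, derive q34.
Round 6 — r7, derive q38.
Closure: {q1, q11, q15, q18, q19, q24, q25, q28, q31, q34, q35, q37, q38, q39, q9} — 15 facts.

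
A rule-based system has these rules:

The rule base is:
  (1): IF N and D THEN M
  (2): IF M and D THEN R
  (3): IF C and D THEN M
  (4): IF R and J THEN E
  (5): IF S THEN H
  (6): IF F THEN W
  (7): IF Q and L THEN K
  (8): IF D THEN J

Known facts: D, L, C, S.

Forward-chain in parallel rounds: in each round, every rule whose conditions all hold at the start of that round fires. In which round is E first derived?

3

Round 1 fires (3), (5), (8), giving M, H, J.
Round 2 fires (2), giving R.
Round 3 fires (4), giving E.
E first appears in round 3.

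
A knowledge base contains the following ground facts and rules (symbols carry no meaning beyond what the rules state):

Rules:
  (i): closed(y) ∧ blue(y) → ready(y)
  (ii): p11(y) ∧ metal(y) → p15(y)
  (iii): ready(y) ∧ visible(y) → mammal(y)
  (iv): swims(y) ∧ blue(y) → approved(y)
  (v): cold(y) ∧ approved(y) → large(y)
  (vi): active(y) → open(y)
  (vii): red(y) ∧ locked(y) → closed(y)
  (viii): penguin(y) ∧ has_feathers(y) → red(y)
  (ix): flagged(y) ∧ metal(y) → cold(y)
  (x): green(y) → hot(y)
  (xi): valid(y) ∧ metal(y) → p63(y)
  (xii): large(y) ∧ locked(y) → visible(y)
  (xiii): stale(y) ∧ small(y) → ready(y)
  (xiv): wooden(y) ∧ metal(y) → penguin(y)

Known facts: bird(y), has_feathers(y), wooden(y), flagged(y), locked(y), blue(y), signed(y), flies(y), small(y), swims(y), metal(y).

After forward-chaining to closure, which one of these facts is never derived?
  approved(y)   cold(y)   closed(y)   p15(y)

Round 1 fires (iv), (ix), (xiv), giving approved(y), cold(y), penguin(y).
Round 2 fires (v), (viii), giving large(y), red(y).
Round 3 fires (vii), (xii), giving closed(y), visible(y).
Round 4 fires (i), giving ready(y).
Round 5 fires (iii), giving mammal(y).
Derived: closed(y) (round 3), approved(y) (round 1), cold(y) (round 1). p15(y) never appears in any round.

p15(y)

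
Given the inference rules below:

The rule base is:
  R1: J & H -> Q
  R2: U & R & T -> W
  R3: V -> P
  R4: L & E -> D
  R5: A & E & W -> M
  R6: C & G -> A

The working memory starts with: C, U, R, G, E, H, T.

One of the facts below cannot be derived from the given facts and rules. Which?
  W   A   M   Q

Q

Round 1: R2 [U & R & T -> W]; R6 [C & G -> A]. Adds W, A.
Round 2: R5 [A & E & W -> M]. Adds M.
Derived: M (round 2), A (round 1), W (round 1). Q never appears in any round.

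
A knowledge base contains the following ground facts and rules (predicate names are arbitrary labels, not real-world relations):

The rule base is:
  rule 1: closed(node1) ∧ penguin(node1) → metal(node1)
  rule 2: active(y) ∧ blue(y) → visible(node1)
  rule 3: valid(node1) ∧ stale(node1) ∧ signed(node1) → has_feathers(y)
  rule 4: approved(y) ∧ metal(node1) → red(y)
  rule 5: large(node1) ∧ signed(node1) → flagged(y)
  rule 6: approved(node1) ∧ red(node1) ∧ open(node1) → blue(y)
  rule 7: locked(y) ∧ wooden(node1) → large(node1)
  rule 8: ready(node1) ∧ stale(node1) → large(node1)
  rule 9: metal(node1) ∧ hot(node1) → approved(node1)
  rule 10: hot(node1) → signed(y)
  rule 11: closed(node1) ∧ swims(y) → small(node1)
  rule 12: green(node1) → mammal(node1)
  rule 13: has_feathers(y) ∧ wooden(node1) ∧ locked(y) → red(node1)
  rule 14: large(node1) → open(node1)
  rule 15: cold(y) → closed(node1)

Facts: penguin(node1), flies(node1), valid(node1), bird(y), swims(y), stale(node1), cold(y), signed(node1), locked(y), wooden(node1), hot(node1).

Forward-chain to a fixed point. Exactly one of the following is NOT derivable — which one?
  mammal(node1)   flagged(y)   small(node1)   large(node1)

mammal(node1)

[1] rule 3 [valid(node1) ∧ stale(node1) ∧ signed(node1) → has_feathers(y)]; rule 7 [locked(y) ∧ wooden(node1) → large(node1)]; rule 10 [hot(node1) → signed(y)]; rule 15 [cold(y) → closed(node1)]. ⇒ new: has_feathers(y), large(node1), signed(y), closed(node1).
[2] rule 1 [closed(node1) ∧ penguin(node1) → metal(node1)]; rule 5 [large(node1) ∧ signed(node1) → flagged(y)]; rule 11 [closed(node1) ∧ swims(y) → small(node1)]; rule 13 [has_feathers(y) ∧ wooden(node1) ∧ locked(y) → red(node1)]; rule 14 [large(node1) → open(node1)]. ⇒ new: metal(node1), flagged(y), small(node1), red(node1), open(node1).
[3] rule 9 [metal(node1) ∧ hot(node1) → approved(node1)]. ⇒ new: approved(node1).
[4] rule 6 [approved(node1) ∧ red(node1) ∧ open(node1) → blue(y)]. ⇒ new: blue(y).
Derived: flagged(y) (round 2), large(node1) (round 1), small(node1) (round 2). mammal(node1) never appears in any round.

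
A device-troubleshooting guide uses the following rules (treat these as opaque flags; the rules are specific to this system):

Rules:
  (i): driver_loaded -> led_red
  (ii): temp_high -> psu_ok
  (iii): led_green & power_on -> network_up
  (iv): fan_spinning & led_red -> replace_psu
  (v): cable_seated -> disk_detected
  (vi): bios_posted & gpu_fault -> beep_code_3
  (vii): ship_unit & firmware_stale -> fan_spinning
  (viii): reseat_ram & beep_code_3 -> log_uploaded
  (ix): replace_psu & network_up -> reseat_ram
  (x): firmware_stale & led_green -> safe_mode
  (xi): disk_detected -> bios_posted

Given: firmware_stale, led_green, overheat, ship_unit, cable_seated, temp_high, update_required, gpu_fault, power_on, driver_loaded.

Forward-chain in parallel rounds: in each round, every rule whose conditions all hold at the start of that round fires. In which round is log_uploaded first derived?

4

Round 1: (i) [driver_loaded -> led_red]; (ii) [temp_high -> psu_ok]; (iii) [led_green & power_on -> network_up]; (v) [cable_seated -> disk_detected]; (vii) [ship_unit & firmware_stale -> fan_spinning]; (x) [firmware_stale & led_green -> safe_mode]. New: led_red, psu_ok, network_up, disk_detected, fan_spinning, safe_mode.
Round 2: (iv) [fan_spinning & led_red -> replace_psu]; (xi) [disk_detected -> bios_posted]. New: replace_psu, bios_posted.
Round 3: (vi) [bios_posted & gpu_fault -> beep_code_3]; (ix) [replace_psu & network_up -> reseat_ram]. New: beep_code_3, reseat_ram.
Round 4: (viii) [reseat_ram & beep_code_3 -> log_uploaded]. New: log_uploaded.
log_uploaded first appears in round 4.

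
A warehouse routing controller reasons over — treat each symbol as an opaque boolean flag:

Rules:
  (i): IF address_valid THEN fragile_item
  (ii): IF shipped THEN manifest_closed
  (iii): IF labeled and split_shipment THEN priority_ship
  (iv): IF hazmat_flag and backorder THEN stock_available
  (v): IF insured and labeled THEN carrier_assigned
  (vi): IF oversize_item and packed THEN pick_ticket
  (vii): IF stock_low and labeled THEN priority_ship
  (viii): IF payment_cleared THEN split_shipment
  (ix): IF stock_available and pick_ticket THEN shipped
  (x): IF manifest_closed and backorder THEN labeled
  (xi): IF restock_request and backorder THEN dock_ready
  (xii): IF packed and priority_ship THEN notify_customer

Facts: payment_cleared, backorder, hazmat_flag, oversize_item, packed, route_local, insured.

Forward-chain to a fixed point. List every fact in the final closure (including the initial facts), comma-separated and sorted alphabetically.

backorder, carrier_assigned, hazmat_flag, insured, labeled, manifest_closed, notify_customer, oversize_item, packed, payment_cleared, pick_ticket, priority_ship, route_local, shipped, split_shipment, stock_available

Round 1: (iv) [IF hazmat_flag and backorder THEN stock_available]; (vi) [IF oversize_item and packed THEN pick_ticket]; (viii) [IF payment_cleared THEN split_shipment]. Adds stock_available, pick_ticket, split_shipment.
Round 2: (ix) [IF stock_available and pick_ticket THEN shipped]. Adds shipped.
Round 3: (ii) [IF shipped THEN manifest_closed]. Adds manifest_closed.
Round 4: (x) [IF manifest_closed and backorder THEN labeled]. Adds labeled.
Round 5: (iii) [IF labeled and split_shipment THEN priority_ship]; (v) [IF insured and labeled THEN carrier_assigned]. Adds priority_ship, carrier_assigned.
Round 6: (xii) [IF packed and priority_ship THEN notify_customer]. Adds notify_customer.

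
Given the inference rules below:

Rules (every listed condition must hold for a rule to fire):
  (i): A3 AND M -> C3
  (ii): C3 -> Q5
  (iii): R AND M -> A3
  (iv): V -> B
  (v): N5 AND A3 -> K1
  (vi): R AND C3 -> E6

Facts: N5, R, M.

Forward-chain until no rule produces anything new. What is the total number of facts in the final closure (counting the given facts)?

8

Round 1: (iii) [R AND M -> A3]. Adds A3.
Round 2: (i) [A3 AND M -> C3]; (v) [N5 AND A3 -> K1]. Adds C3, K1.
Round 3: (ii) [C3 -> Q5]; (vi) [R AND C3 -> E6]. Adds Q5, E6.
Closure: {A3, C3, E6, K1, M, N5, Q5, R} — 8 facts.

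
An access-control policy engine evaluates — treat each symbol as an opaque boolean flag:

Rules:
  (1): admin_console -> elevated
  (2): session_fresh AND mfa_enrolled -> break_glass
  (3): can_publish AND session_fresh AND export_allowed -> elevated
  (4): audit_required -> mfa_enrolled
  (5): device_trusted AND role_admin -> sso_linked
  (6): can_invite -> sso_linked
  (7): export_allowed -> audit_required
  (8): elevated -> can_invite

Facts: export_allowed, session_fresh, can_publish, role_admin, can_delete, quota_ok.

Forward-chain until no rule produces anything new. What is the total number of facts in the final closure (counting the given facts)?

12

Round 1 fires (3), (7), giving elevated, audit_required.
Round 2 fires (4), (8), giving mfa_enrolled, can_invite.
Round 3 fires (2), (6), giving break_glass, sso_linked.
Closure: {audit_required, break_glass, can_delete, can_invite, can_publish, elevated, export_allowed, mfa_enrolled, quota_ok, role_admin, session_fresh, sso_linked} — 12 facts.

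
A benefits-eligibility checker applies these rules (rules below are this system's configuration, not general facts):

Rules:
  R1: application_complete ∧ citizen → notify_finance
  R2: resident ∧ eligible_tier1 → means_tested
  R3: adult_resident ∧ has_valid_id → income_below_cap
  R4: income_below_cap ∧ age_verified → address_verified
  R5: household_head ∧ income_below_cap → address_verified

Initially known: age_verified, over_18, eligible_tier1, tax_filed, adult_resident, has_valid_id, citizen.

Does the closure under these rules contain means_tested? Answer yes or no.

no

Round 1 — R3, derive income_below_cap.
Round 2 — R4, derive address_verified.
Fixed point reached. means_tested is concluded only by R2; R2 needs resident (never derived).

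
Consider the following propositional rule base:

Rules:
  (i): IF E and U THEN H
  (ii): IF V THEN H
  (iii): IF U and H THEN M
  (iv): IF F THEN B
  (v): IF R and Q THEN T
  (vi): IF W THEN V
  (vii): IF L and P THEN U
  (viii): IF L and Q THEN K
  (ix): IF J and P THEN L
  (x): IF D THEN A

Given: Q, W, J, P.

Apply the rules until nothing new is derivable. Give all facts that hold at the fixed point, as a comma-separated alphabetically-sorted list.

H, J, K, L, M, P, Q, U, V, W

Round 1: (vi) [IF W THEN V]; (ix) [IF J and P THEN L]. Adds V, L.
Round 2: (ii) [IF V THEN H]; (vii) [IF L and P THEN U]; (viii) [IF L and Q THEN K]. Adds H, U, K.
Round 3: (iii) [IF U and H THEN M]. Adds M.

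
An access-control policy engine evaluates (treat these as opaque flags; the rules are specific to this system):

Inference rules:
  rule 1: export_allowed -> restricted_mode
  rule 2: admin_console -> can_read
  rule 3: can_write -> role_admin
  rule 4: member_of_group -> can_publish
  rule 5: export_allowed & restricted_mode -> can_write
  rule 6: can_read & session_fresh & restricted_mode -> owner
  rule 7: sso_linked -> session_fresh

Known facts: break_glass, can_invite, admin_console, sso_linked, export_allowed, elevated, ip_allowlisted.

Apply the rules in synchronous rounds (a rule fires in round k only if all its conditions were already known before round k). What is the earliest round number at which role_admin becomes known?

Round 1: rule 1 [export_allowed -> restricted_mode]; rule 2 [admin_console -> can_read]; rule 7 [sso_linked -> session_fresh]. Adds restricted_mode, can_read, session_fresh.
Round 2: rule 5 [export_allowed & restricted_mode -> can_write]; rule 6 [can_read & session_fresh & restricted_mode -> owner]. Adds can_write, owner.
Round 3: rule 3 [can_write -> role_admin]. Adds role_admin.
role_admin first appears in round 3.

3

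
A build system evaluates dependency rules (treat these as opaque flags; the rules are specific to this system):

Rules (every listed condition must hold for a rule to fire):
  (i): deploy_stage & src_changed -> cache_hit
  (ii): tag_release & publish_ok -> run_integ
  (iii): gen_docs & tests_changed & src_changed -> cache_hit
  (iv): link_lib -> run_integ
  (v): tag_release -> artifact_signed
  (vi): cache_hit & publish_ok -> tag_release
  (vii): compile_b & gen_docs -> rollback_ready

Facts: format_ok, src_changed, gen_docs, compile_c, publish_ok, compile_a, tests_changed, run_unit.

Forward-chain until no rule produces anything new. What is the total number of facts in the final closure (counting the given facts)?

[1] (iii) [gen_docs & tests_changed & src_changed -> cache_hit]. ⇒ new: cache_hit.
[2] (vi) [cache_hit & publish_ok -> tag_release]. ⇒ new: tag_release.
[3] (ii) [tag_release & publish_ok -> run_integ]; (v) [tag_release -> artifact_signed]. ⇒ new: run_integ, artifact_signed.
Closure: {artifact_signed, cache_hit, compile_a, compile_c, format_ok, gen_docs, publish_ok, run_integ, run_unit, src_changed, tag_release, tests_changed} — 12 facts.

12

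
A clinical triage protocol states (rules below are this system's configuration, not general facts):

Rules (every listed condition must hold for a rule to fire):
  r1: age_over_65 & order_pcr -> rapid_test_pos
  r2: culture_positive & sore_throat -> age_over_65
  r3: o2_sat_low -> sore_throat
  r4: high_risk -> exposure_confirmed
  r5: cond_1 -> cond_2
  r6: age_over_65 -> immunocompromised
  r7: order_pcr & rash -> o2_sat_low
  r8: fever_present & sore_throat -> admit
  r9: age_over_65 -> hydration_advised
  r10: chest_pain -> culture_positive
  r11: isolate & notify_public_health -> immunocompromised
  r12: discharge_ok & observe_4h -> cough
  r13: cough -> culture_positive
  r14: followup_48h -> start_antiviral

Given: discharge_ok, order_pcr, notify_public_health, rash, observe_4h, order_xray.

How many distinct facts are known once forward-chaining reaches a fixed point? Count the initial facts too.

14

[1] r7 [order_pcr & rash -> o2_sat_low]; r12 [discharge_ok & observe_4h -> cough]. ⇒ new: o2_sat_low, cough.
[2] r3 [o2_sat_low -> sore_throat]; r13 [cough -> culture_positive]. ⇒ new: sore_throat, culture_positive.
[3] r2 [culture_positive & sore_throat -> age_over_65]. ⇒ new: age_over_65.
[4] r1 [age_over_65 & order_pcr -> rapid_test_pos]; r6 [age_over_65 -> immunocompromised]; r9 [age_over_65 -> hydration_advised]. ⇒ new: rapid_test_pos, immunocompromised, hydration_advised.
Closure: {age_over_65, cough, culture_positive, discharge_ok, hydration_advised, immunocompromised, notify_public_health, o2_sat_low, observe_4h, order_pcr, order_xray, rapid_test_pos, rash, sore_throat} — 14 facts.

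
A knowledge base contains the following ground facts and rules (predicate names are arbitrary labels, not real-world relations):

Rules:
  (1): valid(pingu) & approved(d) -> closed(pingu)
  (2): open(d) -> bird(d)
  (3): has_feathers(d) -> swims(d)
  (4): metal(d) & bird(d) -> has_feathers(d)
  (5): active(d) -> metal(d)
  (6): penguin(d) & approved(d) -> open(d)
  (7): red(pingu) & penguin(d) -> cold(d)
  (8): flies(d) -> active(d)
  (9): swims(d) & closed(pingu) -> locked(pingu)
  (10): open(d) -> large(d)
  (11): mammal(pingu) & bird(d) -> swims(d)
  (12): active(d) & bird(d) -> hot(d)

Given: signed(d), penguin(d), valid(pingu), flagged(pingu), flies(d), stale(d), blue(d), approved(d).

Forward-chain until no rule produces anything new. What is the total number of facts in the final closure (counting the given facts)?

[1] (1) [valid(pingu) & approved(d) -> closed(pingu)]; (6) [penguin(d) & approved(d) -> open(d)]; (8) [flies(d) -> active(d)]. ⇒ new: closed(pingu), open(d), active(d).
[2] (2) [open(d) -> bird(d)]; (5) [active(d) -> metal(d)]; (10) [open(d) -> large(d)]. ⇒ new: bird(d), metal(d), large(d).
[3] (4) [metal(d) & bird(d) -> has_feathers(d)]; (12) [active(d) & bird(d) -> hot(d)]. ⇒ new: has_feathers(d), hot(d).
[4] (3) [has_feathers(d) -> swims(d)]. ⇒ new: swims(d).
[5] (9) [swims(d) & closed(pingu) -> locked(pingu)]. ⇒ new: locked(pingu).
Closure: {active(d), approved(d), bird(d), blue(d), closed(pingu), flagged(pingu), flies(d), has_feathers(d), hot(d), large(d), locked(pingu), metal(d), open(d), penguin(d), signed(d), stale(d), swims(d), valid(pingu)} — 18 facts.

18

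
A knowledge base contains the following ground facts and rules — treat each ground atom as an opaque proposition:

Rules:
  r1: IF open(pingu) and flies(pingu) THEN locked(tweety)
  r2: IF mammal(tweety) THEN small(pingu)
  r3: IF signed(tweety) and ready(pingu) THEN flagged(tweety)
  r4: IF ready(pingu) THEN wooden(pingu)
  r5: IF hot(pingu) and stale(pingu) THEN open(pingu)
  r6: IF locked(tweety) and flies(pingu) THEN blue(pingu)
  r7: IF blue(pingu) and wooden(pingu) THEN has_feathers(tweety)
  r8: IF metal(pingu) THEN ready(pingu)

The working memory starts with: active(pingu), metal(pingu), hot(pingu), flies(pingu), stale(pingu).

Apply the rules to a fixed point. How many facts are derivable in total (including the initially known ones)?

11

Round 1: r5 [IF hot(pingu) and stale(pingu) THEN open(pingu)]; r8 [IF metal(pingu) THEN ready(pingu)]. Adds open(pingu), ready(pingu).
Round 2: r1 [IF open(pingu) and flies(pingu) THEN locked(tweety)]; r4 [IF ready(pingu) THEN wooden(pingu)]. Adds locked(tweety), wooden(pingu).
Round 3: r6 [IF locked(tweety) and flies(pingu) THEN blue(pingu)]. Adds blue(pingu).
Round 4: r7 [IF blue(pingu) and wooden(pingu) THEN has_feathers(tweety)]. Adds has_feathers(tweety).
Closure: {active(pingu), blue(pingu), flies(pingu), has_feathers(tweety), hot(pingu), locked(tweety), metal(pingu), open(pingu), ready(pingu), stale(pingu), wooden(pingu)} — 11 facts.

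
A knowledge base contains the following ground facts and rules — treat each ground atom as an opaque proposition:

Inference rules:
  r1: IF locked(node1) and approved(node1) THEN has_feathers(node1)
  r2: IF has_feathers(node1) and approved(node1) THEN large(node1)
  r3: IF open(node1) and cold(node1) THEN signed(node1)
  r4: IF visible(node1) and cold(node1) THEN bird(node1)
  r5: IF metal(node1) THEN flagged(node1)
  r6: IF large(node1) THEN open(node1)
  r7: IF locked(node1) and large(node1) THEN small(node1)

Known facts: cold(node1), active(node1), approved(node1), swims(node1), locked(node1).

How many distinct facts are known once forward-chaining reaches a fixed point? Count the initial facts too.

10

Round 1: r1 [IF locked(node1) and approved(node1) THEN has_feathers(node1)]. New: has_feathers(node1).
Round 2: r2 [IF has_feathers(node1) and approved(node1) THEN large(node1)]. New: large(node1).
Round 3: r6 [IF large(node1) THEN open(node1)]; r7 [IF locked(node1) and large(node1) THEN small(node1)]. New: open(node1), small(node1).
Round 4: r3 [IF open(node1) and cold(node1) THEN signed(node1)]. New: signed(node1).
Closure: {active(node1), approved(node1), cold(node1), has_feathers(node1), large(node1), locked(node1), open(node1), signed(node1), small(node1), swims(node1)} — 10 facts.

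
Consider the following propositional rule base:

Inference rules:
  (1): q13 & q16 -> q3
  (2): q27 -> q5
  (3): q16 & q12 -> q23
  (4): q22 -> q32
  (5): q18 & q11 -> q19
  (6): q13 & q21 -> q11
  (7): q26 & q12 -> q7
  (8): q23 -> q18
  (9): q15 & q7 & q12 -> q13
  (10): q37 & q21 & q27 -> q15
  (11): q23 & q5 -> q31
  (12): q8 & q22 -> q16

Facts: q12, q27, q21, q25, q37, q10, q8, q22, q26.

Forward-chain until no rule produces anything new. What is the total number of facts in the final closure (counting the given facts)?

Round 1 — (2), (4), (7), (10), (12), derive q5, q32, q7, q15, q16.
Round 2 — (3), (9), derive q23, q13.
Round 3 — (1), (6), (8), (11), derive q3, q11, q18, q31.
Round 4 — (5), derive q19.
Closure: {q10, q11, q12, q13, q15, q16, q18, q19, q21, q22, q23, q25, q26, q27, q3, q31, q32, q37, q5, q7, q8} — 21 facts.

21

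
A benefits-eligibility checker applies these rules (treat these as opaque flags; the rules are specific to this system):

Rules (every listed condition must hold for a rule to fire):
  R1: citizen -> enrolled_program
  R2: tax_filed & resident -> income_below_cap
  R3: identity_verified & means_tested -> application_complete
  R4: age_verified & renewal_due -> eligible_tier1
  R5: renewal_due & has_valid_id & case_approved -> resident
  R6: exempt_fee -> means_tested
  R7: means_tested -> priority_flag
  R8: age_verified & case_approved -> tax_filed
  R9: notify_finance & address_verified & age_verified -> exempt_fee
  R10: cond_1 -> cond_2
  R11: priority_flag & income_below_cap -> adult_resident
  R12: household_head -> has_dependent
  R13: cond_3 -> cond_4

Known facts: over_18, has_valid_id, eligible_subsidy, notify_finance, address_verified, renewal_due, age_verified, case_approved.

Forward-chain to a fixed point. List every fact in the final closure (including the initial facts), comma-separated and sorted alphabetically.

Round 1: R4 [age_verified & renewal_due -> eligible_tier1]; R5 [renewal_due & has_valid_id & case_approved -> resident]; R8 [age_verified & case_approved -> tax_filed]; R9 [notify_finance & address_verified & age_verified -> exempt_fee]. Adds eligible_tier1, resident, tax_filed, exempt_fee.
Round 2: R2 [tax_filed & resident -> income_below_cap]; R6 [exempt_fee -> means_tested]. Adds income_below_cap, means_tested.
Round 3: R7 [means_tested -> priority_flag]. Adds priority_flag.
Round 4: R11 [priority_flag & income_below_cap -> adult_resident]. Adds adult_resident.

address_verified, adult_resident, age_verified, case_approved, eligible_subsidy, eligible_tier1, exempt_fee, has_valid_id, income_below_cap, means_tested, notify_finance, over_18, priority_flag, renewal_due, resident, tax_filed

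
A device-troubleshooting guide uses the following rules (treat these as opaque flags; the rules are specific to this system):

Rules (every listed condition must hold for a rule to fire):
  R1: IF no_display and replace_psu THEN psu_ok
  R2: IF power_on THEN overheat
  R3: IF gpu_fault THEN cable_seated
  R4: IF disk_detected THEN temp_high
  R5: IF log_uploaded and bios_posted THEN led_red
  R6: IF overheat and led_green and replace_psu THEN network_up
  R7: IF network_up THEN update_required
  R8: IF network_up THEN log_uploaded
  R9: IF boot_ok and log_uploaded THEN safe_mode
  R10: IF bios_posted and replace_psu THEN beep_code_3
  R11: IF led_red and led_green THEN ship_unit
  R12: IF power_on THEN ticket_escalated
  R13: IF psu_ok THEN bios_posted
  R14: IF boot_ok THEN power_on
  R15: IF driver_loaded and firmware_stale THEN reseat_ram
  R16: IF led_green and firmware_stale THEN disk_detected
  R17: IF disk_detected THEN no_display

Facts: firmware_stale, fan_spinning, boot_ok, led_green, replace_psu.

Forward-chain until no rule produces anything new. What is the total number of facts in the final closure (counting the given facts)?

[1] R14 [IF boot_ok THEN power_on]; R16 [IF led_green and firmware_stale THEN disk_detected]. ⇒ new: power_on, disk_detected.
[2] R2 [IF power_on THEN overheat]; R4 [IF disk_detected THEN temp_high]; R12 [IF power_on THEN ticket_escalated]; R17 [IF disk_detected THEN no_display]. ⇒ new: overheat, temp_high, ticket_escalated, no_display.
[3] R1 [IF no_display and replace_psu THEN psu_ok]; R6 [IF overheat and led_green and replace_psu THEN network_up]. ⇒ new: psu_ok, network_up.
[4] R7 [IF network_up THEN update_required]; R8 [IF network_up THEN log_uploaded]; R13 [IF psu_ok THEN bios_posted]. ⇒ new: update_required, log_uploaded, bios_posted.
[5] R5 [IF log_uploaded and bios_posted THEN led_red]; R9 [IF boot_ok and log_uploaded THEN safe_mode]; R10 [IF bios_posted and replace_psu THEN beep_code_3]. ⇒ new: led_red, safe_mode, beep_code_3.
[6] R11 [IF led_red and led_green THEN ship_unit]. ⇒ new: ship_unit.
Closure: {beep_code_3, bios_posted, boot_ok, disk_detected, fan_spinning, firmware_stale, led_green, led_red, log_uploaded, network_up, no_display, overheat, power_on, psu_ok, replace_psu, safe_mode, ship_unit, temp_high, ticket_escalated, update_required} — 20 facts.

20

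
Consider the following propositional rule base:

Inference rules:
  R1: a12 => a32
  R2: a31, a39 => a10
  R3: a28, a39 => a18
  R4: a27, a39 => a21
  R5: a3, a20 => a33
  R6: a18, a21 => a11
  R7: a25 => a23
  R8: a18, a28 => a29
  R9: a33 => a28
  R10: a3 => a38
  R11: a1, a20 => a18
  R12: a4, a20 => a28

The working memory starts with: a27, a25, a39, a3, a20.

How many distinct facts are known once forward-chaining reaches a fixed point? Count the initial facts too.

Round 1 — R4, R5, R7, R10, derive a21, a33, a23, a38.
Round 2 — R9, derive a28.
Round 3 — R3, derive a18.
Round 4 — R6, R8, derive a11, a29.
Closure: {a11, a18, a20, a21, a23, a25, a27, a28, a29, a3, a33, a38, a39} — 13 facts.

13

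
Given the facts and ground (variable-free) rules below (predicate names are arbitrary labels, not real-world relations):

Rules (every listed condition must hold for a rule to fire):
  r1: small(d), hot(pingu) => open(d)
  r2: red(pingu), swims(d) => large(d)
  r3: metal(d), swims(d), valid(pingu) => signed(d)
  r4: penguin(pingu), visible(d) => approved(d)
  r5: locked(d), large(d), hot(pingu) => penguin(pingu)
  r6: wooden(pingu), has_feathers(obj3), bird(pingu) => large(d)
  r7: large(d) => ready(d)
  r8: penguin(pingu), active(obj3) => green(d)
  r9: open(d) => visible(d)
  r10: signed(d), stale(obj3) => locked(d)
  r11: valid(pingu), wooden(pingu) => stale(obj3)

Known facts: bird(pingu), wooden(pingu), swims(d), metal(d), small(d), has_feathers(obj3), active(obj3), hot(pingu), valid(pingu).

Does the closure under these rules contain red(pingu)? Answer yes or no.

Round 1 fires r1, r3, r6, r11, giving open(d), signed(d), large(d), stale(obj3).
Round 2 fires r7, r9, r10, giving ready(d), visible(d), locked(d).
Round 3 fires r5, giving penguin(pingu).
Round 4 fires r4, r8, giving approved(d), green(d).
Fixed point reached. No rule has red(pingu) as a consequent, and it is not given.

no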